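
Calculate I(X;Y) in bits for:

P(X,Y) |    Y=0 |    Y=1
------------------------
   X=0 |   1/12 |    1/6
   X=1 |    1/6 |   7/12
0.0086 bits

Mutual information: I(X;Y) = H(X) + H(Y) - H(X,Y)

Marginals:
P(X) = (1/4, 3/4), H(X) = 0.8113 bits
P(Y) = (1/4, 3/4), H(Y) = 0.8113 bits

Joint entropy: H(X,Y) = 1.6140 bits

I(X;Y) = 0.8113 + 0.8113 - 1.6140 = 0.0086 bits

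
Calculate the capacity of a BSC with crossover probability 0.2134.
0.2521 bits

For a binary symmetric channel (BSC) with error probability p:
Capacity C = 1 - H(p) bits per symbol

where H(p) = -p log₂(p) - (1-p) log₂(1-p) is the binary entropy function.

H(0.2134) = 0.7479 bits
C = 1 - 0.7479 = 0.2521 bits per symbol

This means we can reliably transmit up to 0.2521 bits of information per channel use.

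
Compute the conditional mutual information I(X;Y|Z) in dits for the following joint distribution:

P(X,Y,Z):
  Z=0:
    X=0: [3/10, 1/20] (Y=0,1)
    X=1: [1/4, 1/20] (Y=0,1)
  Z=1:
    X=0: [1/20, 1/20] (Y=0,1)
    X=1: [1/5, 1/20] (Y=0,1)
0.0067 dits

Conditional mutual information: I(X;Y|Z) = H(X|Z) + H(Y|Z) - H(X,Y|Z)

H(Z) = 0.2812
H(X,Z) = 0.5670 → H(X|Z) = 0.2858
H(Y,Z) = 0.4933 → H(Y|Z) = 0.2121
H(X,Y,Z) = 0.7724 → H(X,Y|Z) = 0.4912

I(X;Y|Z) = 0.2858 + 0.2121 - 0.4912 = 0.0067 dits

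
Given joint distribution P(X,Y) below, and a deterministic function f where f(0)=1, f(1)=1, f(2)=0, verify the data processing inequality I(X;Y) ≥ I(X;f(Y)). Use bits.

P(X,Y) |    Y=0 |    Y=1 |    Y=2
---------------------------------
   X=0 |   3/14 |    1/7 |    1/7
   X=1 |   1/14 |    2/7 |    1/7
I(X;Y) = 0.0889, I(X;f(Y)) = 0.0000, inequality holds: 0.0889 ≥ 0.0000

Data Processing Inequality: For any Markov chain X → Y → Z, we have I(X;Y) ≥ I(X;Z).

Here Z = f(Y) is a deterministic function of Y, forming X → Y → Z.

Original I(X;Y) = 0.0889 bits

After applying f:
P(X,Z) where Z=f(Y):
- P(X,Z=0) = P(X,Y=2)
- P(X,Z=1) = P(X,Y=0) + P(X,Y=1)

I(X;Z) = I(X;f(Y)) = 0.0000 bits

Verification: 0.0889 ≥ 0.0000 ✓

Information cannot be created by processing; the function f can only lose information about X.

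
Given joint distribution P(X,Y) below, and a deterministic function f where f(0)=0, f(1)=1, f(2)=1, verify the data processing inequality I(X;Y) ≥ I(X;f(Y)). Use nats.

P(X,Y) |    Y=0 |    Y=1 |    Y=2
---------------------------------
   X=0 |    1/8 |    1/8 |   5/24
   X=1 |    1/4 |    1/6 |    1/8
I(X;Y) = 0.0313, I(X;f(Y)) = 0.0192, inequality holds: 0.0313 ≥ 0.0192

Data Processing Inequality: For any Markov chain X → Y → Z, we have I(X;Y) ≥ I(X;Z).

Here Z = f(Y) is a deterministic function of Y, forming X → Y → Z.

Original I(X;Y) = 0.0313 nats

After applying f:
P(X,Z) where Z=f(Y):
- P(X,Z=0) = P(X,Y=0)
- P(X,Z=1) = P(X,Y=1) + P(X,Y=2)

I(X;Z) = I(X;f(Y)) = 0.0192 nats

Verification: 0.0313 ≥ 0.0192 ✓

Information cannot be created by processing; the function f can only lose information about X.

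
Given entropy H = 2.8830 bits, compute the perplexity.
7.3768

Perplexity is 2^H (or exp(H) for natural log).

H = 2.8830 bits
Perplexity = 2^2.8830 = 7.3768

Interpretation: The model's uncertainty is equivalent to choosing uniformly among 7.4 options.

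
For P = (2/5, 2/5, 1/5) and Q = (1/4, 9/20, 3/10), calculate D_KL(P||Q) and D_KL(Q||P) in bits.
D_KL(P||Q) = 0.0863, D_KL(Q||P) = 0.0824

KL divergence is not symmetric: D_KL(P||Q) ≠ D_KL(Q||P) in general.

D_KL(P||Q) = 0.0863 bits
D_KL(Q||P) = 0.0824 bits

No, they are not equal!

This asymmetry is why KL divergence is not a true distance metric.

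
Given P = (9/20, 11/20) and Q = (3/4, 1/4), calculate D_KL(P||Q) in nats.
0.2038 nats

KL divergence: D_KL(P||Q) = Σ p(x) log(p(x)/q(x))

Computing term by term:
  x=0: 9/20 × log_e[(9/20)/(3/4)] = 9/20 × -0.5108 = -0.2299
  x=1: 11/20 × log_e[(11/20)/(1/4)] = 11/20 × 0.7885 = 0.4337

D_KL(P||Q) = 0.2038 nats

Note: KL divergence is always non-negative and equals 0 iff P = Q.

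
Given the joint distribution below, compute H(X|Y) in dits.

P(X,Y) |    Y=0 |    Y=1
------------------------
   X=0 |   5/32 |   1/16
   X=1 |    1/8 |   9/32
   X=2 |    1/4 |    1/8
0.4323 dits

Using the chain rule: H(X|Y) = H(X,Y) - H(Y)

First, compute H(X,Y) = 0.7325 dits

Marginal P(Y) = (17/32, 15/32)
H(Y) = 0.3002 dits

H(X|Y) = H(X,Y) - H(Y) = 0.7325 - 0.3002 = 0.4323 dits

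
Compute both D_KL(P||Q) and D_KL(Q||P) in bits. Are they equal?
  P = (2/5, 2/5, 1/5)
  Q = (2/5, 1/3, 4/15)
D_KL(P||Q) = 0.0222, D_KL(Q||P) = 0.0230

KL divergence is not symmetric: D_KL(P||Q) ≠ D_KL(Q||P) in general.

D_KL(P||Q) = 0.0222 bits
D_KL(Q||P) = 0.0230 bits

No, they are not equal!

This asymmetry is why KL divergence is not a true distance metric.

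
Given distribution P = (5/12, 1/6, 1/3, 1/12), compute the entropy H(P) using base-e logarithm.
1.2367 nats

Shannon entropy is H(X) = -Σ p(x) log p(x).

For P = (5/12, 1/6, 1/3, 1/12):
H = -5/12 × log_e(5/12) -1/6 × log_e(1/6) -1/3 × log_e(1/3) -1/12 × log_e(1/12)
H = 1.2367 nats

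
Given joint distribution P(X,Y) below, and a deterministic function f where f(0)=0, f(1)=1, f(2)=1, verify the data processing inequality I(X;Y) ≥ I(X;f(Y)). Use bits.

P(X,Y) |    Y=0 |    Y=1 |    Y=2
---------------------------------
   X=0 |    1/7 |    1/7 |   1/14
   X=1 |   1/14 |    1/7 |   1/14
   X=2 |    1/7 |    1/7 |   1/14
I(X;Y) = 0.0150, I(X;f(Y)) = 0.0150, inequality holds: 0.0150 ≥ 0.0150

Data Processing Inequality: For any Markov chain X → Y → Z, we have I(X;Y) ≥ I(X;Z).

Here Z = f(Y) is a deterministic function of Y, forming X → Y → Z.

Original I(X;Y) = 0.0150 bits

After applying f:
P(X,Z) where Z=f(Y):
- P(X,Z=0) = P(X,Y=0)
- P(X,Z=1) = P(X,Y=1) + P(X,Y=2)

I(X;Z) = I(X;f(Y)) = 0.0150 bits

Verification: 0.0150 ≥ 0.0150 ✓

Information cannot be created by processing; the function f can only lose information about X.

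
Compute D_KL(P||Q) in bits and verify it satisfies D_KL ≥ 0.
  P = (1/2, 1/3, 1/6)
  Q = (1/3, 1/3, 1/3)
0.1258 bits

KL divergence satisfies the Gibbs inequality: D_KL(P||Q) ≥ 0 for all distributions P, Q.

D_KL(P||Q) = Σ p(x) log(p(x)/q(x))
Term by term:
  x=0: 1/2 × log_2[(1/2)/(1/3)] = 0.2925
  x=1: 1/3 × log_2[(1/3)/(1/3)] = 0.0000
  x=2: 1/6 × log_2[(1/6)/(1/3)] = -0.1667
D_KL(P||Q) = 0.1258 bits

D_KL(P||Q) = 0.1258 ≥ 0 ✓

This non-negativity is a fundamental property: relative entropy cannot be negative because it measures how different Q is from P.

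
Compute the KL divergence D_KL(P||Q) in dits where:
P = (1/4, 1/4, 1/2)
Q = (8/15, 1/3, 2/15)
0.1735 dits

KL divergence: D_KL(P||Q) = Σ p(x) log(p(x)/q(x))

Computing term by term:
  x=0: 1/4 × log_10[(1/4)/(8/15)] = 1/4 × -0.3291 = -0.0823
  x=1: 1/4 × log_10[(1/4)/(1/3)] = 1/4 × -0.1249 = -0.0312
  x=2: 1/2 × log_10[(1/2)/(2/15)] = 1/2 × 0.5740 = 0.2870

D_KL(P||Q) = 0.1735 dits

Note: KL divergence is always non-negative and equals 0 iff P = Q.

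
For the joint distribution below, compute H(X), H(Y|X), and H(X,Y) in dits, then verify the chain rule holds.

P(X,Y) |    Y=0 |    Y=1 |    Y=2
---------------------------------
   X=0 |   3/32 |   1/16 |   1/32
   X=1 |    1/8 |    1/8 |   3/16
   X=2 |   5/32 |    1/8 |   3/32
H(X,Y) = 0.9160, H(X) = 0.4531, H(Y|X) = 0.4629 (all in dits)

Chain rule: H(X,Y) = H(X) + H(Y|X)

Left side — joint entropy directly:
H(X,Y) = -Σ p(x,y) log p(x,y) = 0.9160 dits

Right side — compute H(Y|X) from the conditional distributions:
P(X) = (3/16, 7/16, 3/8), so H(X) = 0.4531 dits
H(Y|X) = Σ_x P(X=x) · H(Y|X=x):
  P(Y|X=0) = (1/2, 1/3, 1/6), H(Y|X=0) = 0.4392, weight P(X=0) = 3/16
  P(Y|X=1) = (2/7, 2/7, 3/7), H(Y|X=1) = 0.4686, weight P(X=1) = 7/16
  P(Y|X=2) = (5/12, 1/3, 1/4), H(Y|X=2) = 0.4680, weight P(X=2) = 3/8
H(Y|X) = 0.4629 dits

H(X) + H(Y|X) = 0.4531 + 0.4629 = 0.9160 dits

Both sides equal 0.9160 dits. ✓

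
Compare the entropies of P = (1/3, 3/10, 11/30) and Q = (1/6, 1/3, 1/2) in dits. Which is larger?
P

Computing entropies in dits:
H(P) = 0.4757
H(Q) = 0.4392

Distribution P has higher entropy.

Intuition: The distribution closer to uniform (more spread out) has higher entropy.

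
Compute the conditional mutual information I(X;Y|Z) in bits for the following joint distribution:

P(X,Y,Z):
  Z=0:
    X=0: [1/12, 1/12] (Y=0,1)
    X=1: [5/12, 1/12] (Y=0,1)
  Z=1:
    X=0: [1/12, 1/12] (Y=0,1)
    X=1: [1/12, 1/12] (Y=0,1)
0.0492 bits

Conditional mutual information: I(X;Y|Z) = H(X|Z) + H(Y|Z) - H(X,Y|Z)

H(Z) = 0.9183
H(X,Z) = 1.7925 → H(X|Z) = 0.8742
H(Y,Z) = 1.7925 → H(Y|Z) = 0.8742
H(X,Y,Z) = 2.6175 → H(X,Y|Z) = 1.6992

I(X;Y|Z) = 0.8742 + 0.8742 - 1.6992 = 0.0492 bits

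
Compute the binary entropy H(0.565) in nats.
0.6847 nats

The binary entropy function is:
H(p) = -p log(p) - (1-p) log(1-p)

H(0.565) = -0.565 × log_e(0.565) - 0.435 × log_e(0.435)
H(0.565) = 0.6847 nats

Note: Binary entropy is maximized at p=0.5 (H=1 bit) and minimized at p=0 or p=1 (H=0).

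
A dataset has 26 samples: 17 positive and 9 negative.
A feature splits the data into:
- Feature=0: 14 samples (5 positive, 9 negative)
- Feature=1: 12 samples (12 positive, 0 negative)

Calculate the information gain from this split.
0.4243 bits

Information Gain = H(Y) - H(Y|Feature)

Before split:
P(positive) = 17/26 = 0.6538
H(Y) = 0.9306 bits

After split:
Feature=0: H = 0.9403 bits (weight = 14/26)
Feature=1: H = 0.0000 bits (weight = 12/26)
H(Y|Feature) = (14/26)×0.9403 + (12/26)×0.0000 = 0.5063 bits

Information Gain = 0.9306 - 0.5063 = 0.4243 bits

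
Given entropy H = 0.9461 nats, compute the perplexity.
2.5756

Perplexity is e^H (or exp(H) for natural log).

H = 0.9461 nats
Perplexity = e^0.9461 = 2.5756

Interpretation: The model's uncertainty is equivalent to choosing uniformly among 2.6 options.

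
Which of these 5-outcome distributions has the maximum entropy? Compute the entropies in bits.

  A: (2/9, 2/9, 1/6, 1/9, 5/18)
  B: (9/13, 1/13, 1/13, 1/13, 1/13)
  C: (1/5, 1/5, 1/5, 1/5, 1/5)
C

For a discrete distribution over n outcomes, entropy is maximized by the uniform distribution.

Computing entropies:
H(A) = 2.2608 bits
H(B) = 1.5059 bits
H(C) = 2.3219 bits

The uniform distribution (where all probabilities equal 1/5) achieves the maximum entropy of log_2(5) = 2.3219 bits.

Distribution C has the highest entropy.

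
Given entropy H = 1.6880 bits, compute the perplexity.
3.2221

Perplexity is 2^H (or exp(H) for natural log).

H = 1.6880 bits
Perplexity = 2^1.6880 = 3.2221

Interpretation: The model's uncertainty is equivalent to choosing uniformly among 3.2 options.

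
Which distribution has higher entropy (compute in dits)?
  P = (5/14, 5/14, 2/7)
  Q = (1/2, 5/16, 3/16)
P

Computing entropies in dits:
H(P) = 0.4748
H(Q) = 0.4447

Distribution P has higher entropy.

Intuition: The distribution closer to uniform (more spread out) has higher entropy.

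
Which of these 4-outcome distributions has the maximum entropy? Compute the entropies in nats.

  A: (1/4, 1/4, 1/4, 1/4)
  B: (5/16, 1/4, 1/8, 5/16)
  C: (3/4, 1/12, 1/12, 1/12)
A

For a discrete distribution over n outcomes, entropy is maximized by the uniform distribution.

Computing entropies:
H(A) = 1.3863 nats
H(B) = 1.3335 nats
H(C) = 0.8370 nats

The uniform distribution (where all probabilities equal 1/4) achieves the maximum entropy of log_e(4) = 1.3863 nats.

Distribution A has the highest entropy.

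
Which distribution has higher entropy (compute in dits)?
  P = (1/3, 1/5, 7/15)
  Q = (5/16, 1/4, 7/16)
Q

Computing entropies in dits:
H(P) = 0.4533
H(Q) = 0.4654

Distribution Q has higher entropy.

Intuition: The distribution closer to uniform (more spread out) has higher entropy.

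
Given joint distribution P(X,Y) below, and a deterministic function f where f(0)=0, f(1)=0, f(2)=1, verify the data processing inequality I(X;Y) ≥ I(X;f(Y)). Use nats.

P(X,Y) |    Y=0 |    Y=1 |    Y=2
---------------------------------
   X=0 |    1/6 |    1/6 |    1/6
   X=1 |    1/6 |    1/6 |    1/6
I(X;Y) = 0.0000, I(X;f(Y)) = 0.0000, inequality holds: 0.0000 ≥ 0.0000

Data Processing Inequality: For any Markov chain X → Y → Z, we have I(X;Y) ≥ I(X;Z).

Here Z = f(Y) is a deterministic function of Y, forming X → Y → Z.

Original I(X;Y) = 0.0000 nats

After applying f:
P(X,Z) where Z=f(Y):
- P(X,Z=0) = P(X,Y=0) + P(X,Y=1)
- P(X,Z=1) = P(X,Y=2)

I(X;Z) = I(X;f(Y)) = 0.0000 nats

Verification: 0.0000 ≥ 0.0000 ✓

Information cannot be created by processing; the function f can only lose information about X.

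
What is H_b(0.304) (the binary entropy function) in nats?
0.6142 nats

The binary entropy function is:
H(p) = -p log(p) - (1-p) log(1-p)

H(0.304) = -0.304 × log_e(0.304) - 0.696 × log_e(0.696)
H(0.304) = 0.6142 nats

Note: Binary entropy is maximized at p=0.5 (H=1 bit) and minimized at p=0 or p=1 (H=0).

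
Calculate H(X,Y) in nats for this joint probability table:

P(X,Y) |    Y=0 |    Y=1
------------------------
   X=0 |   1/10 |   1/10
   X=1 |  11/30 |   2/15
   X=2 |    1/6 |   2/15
1.6643 nats

Joint entropy is H(X,Y) = -Σ_{x,y} p(x,y) log p(x,y).

Summing over all non-zero entries:
H(X,Y) = -[1/10·log_e(1/10) + 1/10·log_e(1/10) + 11/30·log_e(11/30) + 2/15·log_e(2/15) + 1/6·log_e(1/6) + 2/15·log_e(2/15)]
H(X,Y) = 1.6643 nats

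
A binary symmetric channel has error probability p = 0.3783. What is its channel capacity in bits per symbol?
0.0432 bits

For a binary symmetric channel (BSC) with error probability p:
Capacity C = 1 - H(p) bits per symbol

where H(p) = -p log₂(p) - (1-p) log₂(1-p) is the binary entropy function.

H(0.3783) = 0.9568 bits
C = 1 - 0.9568 = 0.0432 bits per symbol

This means we can reliably transmit up to 0.0432 bits of information per channel use.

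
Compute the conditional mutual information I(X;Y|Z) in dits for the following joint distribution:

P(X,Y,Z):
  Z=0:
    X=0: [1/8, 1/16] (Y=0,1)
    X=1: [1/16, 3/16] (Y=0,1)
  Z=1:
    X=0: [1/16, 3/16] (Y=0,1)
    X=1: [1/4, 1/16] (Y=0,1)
0.0557 dits

Conditional mutual information: I(X;Y|Z) = H(X|Z) + H(Y|Z) - H(X,Y|Z)

H(Z) = 0.2976
H(X,Z) = 0.5952 → H(X|Z) = 0.2976
H(Y,Z) = 0.5952 → H(Y|Z) = 0.2976
H(X,Y,Z) = 0.8371 → H(X,Y|Z) = 0.5394

I(X;Y|Z) = 0.2976 + 0.2976 - 0.5394 = 0.0557 dits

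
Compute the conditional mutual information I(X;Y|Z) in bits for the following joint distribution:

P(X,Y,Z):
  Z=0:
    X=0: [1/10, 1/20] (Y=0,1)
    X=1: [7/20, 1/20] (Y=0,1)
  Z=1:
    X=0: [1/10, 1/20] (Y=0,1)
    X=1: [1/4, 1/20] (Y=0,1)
0.0322 bits

Conditional mutual information: I(X;Y|Z) = H(X|Z) + H(Y|Z) - H(X,Y|Z)

H(Z) = 0.9928
H(X,Z) = 1.8710 → H(X|Z) = 0.8782
H(Y,Z) = 1.7129 → H(Y|Z) = 0.7201
H(X,Y,Z) = 2.5589 → H(X,Y|Z) = 1.5661

I(X;Y|Z) = 0.8782 + 0.7201 - 1.5661 = 0.0322 bits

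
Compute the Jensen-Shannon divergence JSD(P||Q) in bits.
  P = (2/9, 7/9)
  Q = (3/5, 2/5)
0.1095 bits

Jensen-Shannon divergence is:
JSD(P||Q) = 0.5 × D_KL(P||M) + 0.5 × D_KL(Q||M)
where M = 0.5 × (P + Q) is the mixture distribution.

M = 0.5 × (2/9, 7/9) + 0.5 × (3/5, 2/5) = (0.411111, 0.588889)

D_KL(P||M) = 0.1149 bits
D_KL(Q||M) = 0.1041 bits

JSD(P||Q) = 0.5 × 0.1149 + 0.5 × 0.1041 = 0.1095 bits

Unlike KL divergence, JSD is symmetric and bounded: 0 ≤ JSD ≤ log(2).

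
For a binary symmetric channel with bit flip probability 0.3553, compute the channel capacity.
0.0613 bits

For a binary symmetric channel (BSC) with error probability p:
Capacity C = 1 - H(p) bits per symbol

where H(p) = -p log₂(p) - (1-p) log₂(1-p) is the binary entropy function.

H(0.3553) = 0.9387 bits
C = 1 - 0.9387 = 0.0613 bits per symbol

This means we can reliably transmit up to 0.0613 bits of information per channel use.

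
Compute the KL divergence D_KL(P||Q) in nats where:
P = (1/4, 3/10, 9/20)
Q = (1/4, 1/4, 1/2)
0.0073 nats

KL divergence: D_KL(P||Q) = Σ p(x) log(p(x)/q(x))

Computing term by term:
  x=0: 1/4 × log_e[(1/4)/(1/4)] = 1/4 × 0.0000 = 0.0000
  x=1: 3/10 × log_e[(3/10)/(1/4)] = 3/10 × 0.1823 = 0.0547
  x=2: 9/20 × log_e[(9/20)/(1/2)] = 9/20 × -0.1054 = -0.0474

D_KL(P||Q) = 0.0073 nats

Note: KL divergence is always non-negative and equals 0 iff P = Q.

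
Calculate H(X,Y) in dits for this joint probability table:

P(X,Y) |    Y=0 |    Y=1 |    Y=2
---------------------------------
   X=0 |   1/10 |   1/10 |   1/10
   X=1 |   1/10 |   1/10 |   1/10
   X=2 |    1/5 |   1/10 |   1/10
0.9398 dits

Joint entropy is H(X,Y) = -Σ_{x,y} p(x,y) log p(x,y).

Summing over all non-zero entries:
H(X,Y) = -[1/10·log_10(1/10) + 1/10·log_10(1/10) + 1/10·log_10(1/10) + 1/10·log_10(1/10) + 1/10·log_10(1/10) + 1/10·log_10(1/10) + 1/5·log_10(1/5) + 1/10·log_10(1/10) + 1/10·log_10(1/10)]
H(X,Y) = 0.9398 dits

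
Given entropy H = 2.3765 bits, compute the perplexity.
5.1928

Perplexity is 2^H (or exp(H) for natural log).

H = 2.3765 bits
Perplexity = 2^2.3765 = 5.1928

Interpretation: The model's uncertainty is equivalent to choosing uniformly among 5.2 options.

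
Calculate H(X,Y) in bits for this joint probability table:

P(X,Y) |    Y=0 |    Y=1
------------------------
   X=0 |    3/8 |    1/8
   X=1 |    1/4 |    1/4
1.9056 bits

Joint entropy is H(X,Y) = -Σ_{x,y} p(x,y) log p(x,y).

Summing over all non-zero entries:
H(X,Y) = -[3/8·log_2(3/8) + 1/8·log_2(1/8) + 1/4·log_2(1/4) + 1/4·log_2(1/4)]
H(X,Y) = 1.9056 bits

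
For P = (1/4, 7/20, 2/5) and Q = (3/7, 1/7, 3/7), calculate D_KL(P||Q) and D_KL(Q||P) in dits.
D_KL(P||Q) = 0.0657, D_KL(Q||P) = 0.0576

KL divergence is not symmetric: D_KL(P||Q) ≠ D_KL(Q||P) in general.

D_KL(P||Q) = 0.0657 dits
D_KL(Q||P) = 0.0576 dits

No, they are not equal!

This asymmetry is why KL divergence is not a true distance metric.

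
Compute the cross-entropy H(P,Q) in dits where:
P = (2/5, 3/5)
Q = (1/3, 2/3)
0.2965 dits

Cross-entropy: H(P,Q) = -Σ p(x) log q(x)

Alternatively: H(P,Q) = H(P) + D_KL(P||Q)
H(P) = 0.2923 dits
D_KL(P||Q) = 0.0042 dits

H(P,Q) = 0.2923 + 0.0042 = 0.2965 dits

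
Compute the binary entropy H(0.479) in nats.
0.6923 nats

The binary entropy function is:
H(p) = -p log(p) - (1-p) log(1-p)

H(0.479) = -0.479 × log_e(0.479) - 0.521 × log_e(0.521)
H(0.479) = 0.6923 nats

Note: Binary entropy is maximized at p=0.5 (H=1 bit) and minimized at p=0 or p=1 (H=0).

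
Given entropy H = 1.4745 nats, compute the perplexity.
4.3689

Perplexity is e^H (or exp(H) for natural log).

H = 1.4745 nats
Perplexity = e^1.4745 = 4.3689

Interpretation: The model's uncertainty is equivalent to choosing uniformly among 4.4 options.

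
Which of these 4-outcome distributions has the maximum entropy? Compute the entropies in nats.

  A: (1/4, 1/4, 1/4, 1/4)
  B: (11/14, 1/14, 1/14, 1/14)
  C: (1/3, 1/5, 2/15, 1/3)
A

For a discrete distribution over n outcomes, entropy is maximized by the uniform distribution.

Computing entropies:
H(A) = 1.3863 nats
H(B) = 0.7550 nats
H(C) = 1.3229 nats

The uniform distribution (where all probabilities equal 1/4) achieves the maximum entropy of log_e(4) = 1.3863 nats.

Distribution A has the highest entropy.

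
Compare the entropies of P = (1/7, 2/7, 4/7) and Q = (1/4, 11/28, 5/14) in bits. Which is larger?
Q

Computing entropies in bits:
H(P) = 1.3788
H(Q) = 1.5601

Distribution Q has higher entropy.

Intuition: The distribution closer to uniform (more spread out) has higher entropy.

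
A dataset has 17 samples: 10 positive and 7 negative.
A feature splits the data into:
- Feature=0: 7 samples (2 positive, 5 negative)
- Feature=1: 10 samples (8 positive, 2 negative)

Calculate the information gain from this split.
0.1974 bits

Information Gain = H(Y) - H(Y|Feature)

Before split:
P(positive) = 10/17 = 0.5882
H(Y) = 0.9774 bits

After split:
Feature=0: H = 0.8631 bits (weight = 7/17)
Feature=1: H = 0.7219 bits (weight = 10/17)
H(Y|Feature) = (7/17)×0.8631 + (10/17)×0.7219 = 0.7801 bits

Information Gain = 0.9774 - 0.7801 = 0.1974 bits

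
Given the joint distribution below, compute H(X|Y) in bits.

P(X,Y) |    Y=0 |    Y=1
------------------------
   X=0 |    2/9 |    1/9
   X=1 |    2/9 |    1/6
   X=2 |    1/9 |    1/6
1.5394 bits

Using the chain rule: H(X|Y) = H(X,Y) - H(Y)

First, compute H(X,Y) = 2.5305 bits

Marginal P(Y) = (5/9, 4/9)
H(Y) = 0.9911 bits

H(X|Y) = H(X,Y) - H(Y) = 2.5305 - 0.9911 = 1.5394 bits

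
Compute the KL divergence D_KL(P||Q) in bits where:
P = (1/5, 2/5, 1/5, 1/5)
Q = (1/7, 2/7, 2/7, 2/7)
0.0854 bits

KL divergence: D_KL(P||Q) = Σ p(x) log(p(x)/q(x))

Computing term by term:
  x=0: 1/5 × log_2[(1/5)/(1/7)] = 1/5 × 0.4854 = 0.0971
  x=1: 2/5 × log_2[(2/5)/(2/7)] = 2/5 × 0.4854 = 0.1942
  x=2: 1/5 × log_2[(1/5)/(2/7)] = 1/5 × -0.5146 = -0.1029
  x=3: 1/5 × log_2[(1/5)/(2/7)] = 1/5 × -0.5146 = -0.1029

D_KL(P||Q) = 0.0854 bits

Note: KL divergence is always non-negative and equals 0 iff P = Q.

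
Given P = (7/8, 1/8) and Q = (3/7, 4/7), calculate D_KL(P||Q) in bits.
0.6269 bits

KL divergence: D_KL(P||Q) = Σ p(x) log(p(x)/q(x))

Computing term by term:
  x=0: 7/8 × log_2[(7/8)/(3/7)] = 7/8 × 1.0297 = 0.9010
  x=1: 1/8 × log_2[(1/8)/(4/7)] = 1/8 × -2.1926 = -0.2741

D_KL(P||Q) = 0.6269 bits

Note: KL divergence is always non-negative and equals 0 iff P = Q.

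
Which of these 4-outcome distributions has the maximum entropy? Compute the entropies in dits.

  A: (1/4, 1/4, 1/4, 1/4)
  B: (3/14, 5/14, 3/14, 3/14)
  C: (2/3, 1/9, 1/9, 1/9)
A

For a discrete distribution over n outcomes, entropy is maximized by the uniform distribution.

Computing entropies:
H(A) = 0.6021 dits
H(B) = 0.5898 dits
H(C) = 0.4355 dits

The uniform distribution (where all probabilities equal 1/4) achieves the maximum entropy of log_10(4) = 0.6021 dits.

Distribution A has the highest entropy.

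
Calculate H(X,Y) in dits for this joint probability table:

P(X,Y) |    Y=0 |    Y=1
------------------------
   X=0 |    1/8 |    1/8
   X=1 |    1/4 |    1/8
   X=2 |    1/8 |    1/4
0.7526 dits

Joint entropy is H(X,Y) = -Σ_{x,y} p(x,y) log p(x,y).

Summing over all non-zero entries:
H(X,Y) = -[1/8·log_10(1/8) + 1/8·log_10(1/8) + 1/4·log_10(1/4) + 1/8·log_10(1/8) + 1/8·log_10(1/8) + 1/4·log_10(1/4)]
H(X,Y) = 0.7526 dits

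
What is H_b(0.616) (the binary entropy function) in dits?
0.2892 dits

The binary entropy function is:
H(p) = -p log(p) - (1-p) log(1-p)

H(0.616) = -0.616 × log_10(0.616) - 0.384 × log_10(0.384)
H(0.616) = 0.2892 dits

Note: Binary entropy is maximized at p=0.5 (H=1 bit) and minimized at p=0 or p=1 (H=0).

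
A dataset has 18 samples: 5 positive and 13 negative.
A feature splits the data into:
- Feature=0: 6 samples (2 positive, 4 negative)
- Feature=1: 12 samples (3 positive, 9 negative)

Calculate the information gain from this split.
0.0055 bits

Information Gain = H(Y) - H(Y|Feature)

Before split:
P(positive) = 5/18 = 0.2778
H(Y) = 0.8524 bits

After split:
Feature=0: H = 0.9183 bits (weight = 6/18)
Feature=1: H = 0.8113 bits (weight = 12/18)
H(Y|Feature) = (6/18)×0.9183 + (12/18)×0.8113 = 0.8470 bits

Information Gain = 0.8524 - 0.8470 = 0.0055 bits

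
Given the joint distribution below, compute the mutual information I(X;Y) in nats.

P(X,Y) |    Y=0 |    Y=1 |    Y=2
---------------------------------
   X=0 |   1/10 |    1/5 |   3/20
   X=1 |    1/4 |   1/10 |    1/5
0.0488 nats

Mutual information: I(X;Y) = H(X) + H(Y) - H(X,Y)

Marginals:
P(X) = (9/20, 11/20), H(X) = 0.6881 nats
P(Y) = (7/20, 3/10, 7/20), H(Y) = 1.0961 nats

Joint entropy: H(X,Y) = 1.7354 nats

I(X;Y) = 0.6881 + 1.0961 - 1.7354 = 0.0488 nats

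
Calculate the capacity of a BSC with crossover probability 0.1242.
0.4587 bits

For a binary symmetric channel (BSC) with error probability p:
Capacity C = 1 - H(p) bits per symbol

where H(p) = -p log₂(p) - (1-p) log₂(1-p) is the binary entropy function.

H(0.1242) = 0.5413 bits
C = 1 - 0.5413 = 0.4587 bits per symbol

This means we can reliably transmit up to 0.4587 bits of information per channel use.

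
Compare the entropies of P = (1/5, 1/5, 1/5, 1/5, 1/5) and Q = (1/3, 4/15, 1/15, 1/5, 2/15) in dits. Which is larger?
P

Computing entropies in dits:
H(P) = 0.6990
H(Q) = 0.6470

Distribution P has higher entropy.

Intuition: The distribution closer to uniform (more spread out) has higher entropy.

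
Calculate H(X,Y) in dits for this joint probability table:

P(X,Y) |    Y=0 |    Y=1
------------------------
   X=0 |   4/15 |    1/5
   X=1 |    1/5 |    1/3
0.5917 dits

Joint entropy is H(X,Y) = -Σ_{x,y} p(x,y) log p(x,y).

Summing over all non-zero entries:
H(X,Y) = -[4/15·log_10(4/15) + 1/5·log_10(1/5) + 1/5·log_10(1/5) + 1/3·log_10(1/3)]
H(X,Y) = 0.5917 dits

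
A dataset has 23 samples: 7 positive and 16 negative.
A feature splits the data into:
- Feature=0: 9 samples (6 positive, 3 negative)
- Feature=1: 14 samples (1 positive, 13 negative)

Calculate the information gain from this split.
0.3012 bits

Information Gain = H(Y) - H(Y|Feature)

Before split:
P(positive) = 7/23 = 0.3043
H(Y) = 0.8865 bits

After split:
Feature=0: H = 0.9183 bits (weight = 9/23)
Feature=1: H = 0.3712 bits (weight = 14/23)
H(Y|Feature) = (9/23)×0.9183 + (14/23)×0.3712 = 0.5853 bits

Information Gain = 0.8865 - 0.5853 = 0.3012 bits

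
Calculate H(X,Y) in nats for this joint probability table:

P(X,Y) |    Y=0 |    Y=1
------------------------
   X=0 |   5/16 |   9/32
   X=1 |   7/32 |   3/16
1.3666 nats

Joint entropy is H(X,Y) = -Σ_{x,y} p(x,y) log p(x,y).

Summing over all non-zero entries:
H(X,Y) = -[5/16·log_e(5/16) + 9/32·log_e(9/32) + 7/32·log_e(7/32) + 3/16·log_e(3/16)]
H(X,Y) = 1.3666 nats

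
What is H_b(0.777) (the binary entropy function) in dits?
0.2305 dits

The binary entropy function is:
H(p) = -p log(p) - (1-p) log(1-p)

H(0.777) = -0.777 × log_10(0.777) - 0.223 × log_10(0.223)
H(0.777) = 0.2305 dits

Note: Binary entropy is maximized at p=0.5 (H=1 bit) and minimized at p=0 or p=1 (H=0).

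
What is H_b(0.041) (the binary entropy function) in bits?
0.2469 bits

The binary entropy function is:
H(p) = -p log(p) - (1-p) log(1-p)

H(0.041) = -0.041 × log_2(0.041) - 0.959 × log_2(0.959)
H(0.041) = 0.2469 bits

Note: Binary entropy is maximized at p=0.5 (H=1 bit) and minimized at p=0 or p=1 (H=0).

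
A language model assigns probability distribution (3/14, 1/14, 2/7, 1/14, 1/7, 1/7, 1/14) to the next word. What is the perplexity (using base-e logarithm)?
6.1075

Perplexity is e^H (or exp(H) for natural log).

First, H = -Σ p log p = 1.8095 nats
Perplexity = e^1.8095 = 6.1075

Interpretation: The model's uncertainty is equivalent to choosing uniformly among 6.1 options.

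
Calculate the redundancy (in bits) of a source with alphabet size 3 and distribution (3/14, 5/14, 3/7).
0.0543 bits

Redundancy measures how far a source is from maximum entropy:
R = H_max - H(X)

Maximum entropy for 3 symbols: H_max = log_2(3) = 1.5850 bits
Actual entropy: H(X) = 1.5306 bits
Redundancy: R = 1.5850 - 1.5306 = 0.0543 bits

This redundancy represents potential for compression: the source could be compressed by 0.0543 bits per symbol.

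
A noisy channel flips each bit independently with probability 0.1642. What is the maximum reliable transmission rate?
0.3557 bits

For a binary symmetric channel (BSC) with error probability p:
Capacity C = 1 - H(p) bits per symbol

where H(p) = -p log₂(p) - (1-p) log₂(1-p) is the binary entropy function.

H(0.1642) = 0.6443 bits
C = 1 - 0.6443 = 0.3557 bits per symbol

This means we can reliably transmit up to 0.3557 bits of information per channel use.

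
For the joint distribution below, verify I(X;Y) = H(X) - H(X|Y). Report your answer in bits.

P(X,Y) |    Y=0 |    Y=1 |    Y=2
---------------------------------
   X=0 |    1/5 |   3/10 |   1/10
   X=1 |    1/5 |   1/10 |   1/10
I(X;Y) = 0.0464 bits

Mutual information has multiple equivalent forms:
- I(X;Y) = H(X) - H(X|Y)
- I(X;Y) = H(Y) - H(Y|X)
- I(X;Y) = H(X) + H(Y) - H(X,Y)

Computing all quantities:
H(X) = 0.9710, H(Y) = 1.5219, H(X,Y) = 2.4464
H(X|Y) = 0.9245, H(Y|X) = 1.4755

Verification:
H(X) - H(X|Y) = 0.9710 - 0.9245 = 0.0464
H(Y) - H(Y|X) = 1.5219 - 1.4755 = 0.0464
H(X) + H(Y) - H(X,Y) = 0.9710 + 1.5219 - 2.4464 = 0.0464

All forms give I(X;Y) = 0.0464 bits. ✓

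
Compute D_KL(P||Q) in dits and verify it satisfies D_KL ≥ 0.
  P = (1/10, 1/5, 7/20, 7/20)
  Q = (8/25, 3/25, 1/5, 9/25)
0.0746 dits

KL divergence satisfies the Gibbs inequality: D_KL(P||Q) ≥ 0 for all distributions P, Q.

D_KL(P||Q) = Σ p(x) log(p(x)/q(x))
Term by term:
  x=0: 1/10 × log_10[(1/10)/(8/25)] = -0.0505
  x=1: 1/5 × log_10[(1/5)/(3/25)] = 0.0444
  x=2: 7/20 × log_10[(7/20)/(1/5)] = 0.0851
  x=3: 7/20 × log_10[(7/20)/(9/25)] = -0.0043
D_KL(P||Q) = 0.0746 dits

D_KL(P||Q) = 0.0746 ≥ 0 ✓

This non-negativity is a fundamental property: relative entropy cannot be negative because it measures how different Q is from P.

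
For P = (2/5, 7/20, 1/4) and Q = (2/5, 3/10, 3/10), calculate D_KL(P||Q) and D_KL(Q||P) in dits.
D_KL(P||Q) = 0.0036, D_KL(Q||P) = 0.0037

KL divergence is not symmetric: D_KL(P||Q) ≠ D_KL(Q||P) in general.

D_KL(P||Q) = 0.0036 dits
D_KL(Q||P) = 0.0037 dits

No, they are not equal!

This asymmetry is why KL divergence is not a true distance metric.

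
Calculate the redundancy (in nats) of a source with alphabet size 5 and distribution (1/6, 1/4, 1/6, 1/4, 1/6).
0.0204 nats

Redundancy measures how far a source is from maximum entropy:
R = H_max - H(X)

Maximum entropy for 5 symbols: H_max = log_e(5) = 1.6094 nats
Actual entropy: H(X) = 1.5890 nats
Redundancy: R = 1.6094 - 1.5890 = 0.0204 nats

This redundancy represents potential for compression: the source could be compressed by 0.0204 nats per symbol.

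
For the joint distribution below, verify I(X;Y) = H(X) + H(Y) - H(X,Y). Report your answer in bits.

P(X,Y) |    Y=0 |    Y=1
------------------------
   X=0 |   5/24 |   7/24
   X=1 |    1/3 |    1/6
I(X;Y) = 0.0459 bits

Mutual information has multiple equivalent forms:
- I(X;Y) = H(X) - H(X|Y)
- I(X;Y) = H(Y) - H(Y|X)
- I(X;Y) = H(X) + H(Y) - H(X,Y)

Computing all quantities:
H(X) = 1.0000, H(Y) = 0.9950, H(X,Y) = 1.9491
H(X|Y) = 0.9541, H(Y|X) = 0.9491

Verification:
H(X) - H(X|Y) = 1.0000 - 0.9541 = 0.0459
H(Y) - H(Y|X) = 0.9950 - 0.9491 = 0.0459
H(X) + H(Y) - H(X,Y) = 1.0000 + 0.9950 - 1.9491 = 0.0459

All forms give I(X;Y) = 0.0459 bits. ✓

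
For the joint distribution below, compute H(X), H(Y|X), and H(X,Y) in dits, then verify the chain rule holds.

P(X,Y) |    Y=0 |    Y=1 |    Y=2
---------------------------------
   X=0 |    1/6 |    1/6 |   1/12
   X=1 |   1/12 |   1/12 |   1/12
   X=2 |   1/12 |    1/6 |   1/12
H(X,Y) = 0.9287, H(X) = 0.4680, H(Y|X) = 0.4607 (all in dits)

Chain rule: H(X,Y) = H(X) + H(Y|X)

Left side — joint entropy directly:
H(X,Y) = -Σ p(x,y) log p(x,y) = 0.9287 dits

Right side — compute H(Y|X) from the conditional distributions:
P(X) = (5/12, 1/4, 1/3), so H(X) = 0.4680 dits
H(Y|X) = Σ_x P(X=x) · H(Y|X=x):
  P(Y|X=0) = (2/5, 2/5, 1/5), H(Y|X=0) = 0.4581, weight P(X=0) = 5/12
  P(Y|X=1) = (1/3, 1/3, 1/3), H(Y|X=1) = 0.4771, weight P(X=1) = 1/4
  P(Y|X=2) = (1/4, 1/2, 1/4), H(Y|X=2) = 0.4515, weight P(X=2) = 1/3
H(Y|X) = 0.4607 dits

H(X) + H(Y|X) = 0.4680 + 0.4607 = 0.9287 dits

Both sides equal 0.9287 dits. ✓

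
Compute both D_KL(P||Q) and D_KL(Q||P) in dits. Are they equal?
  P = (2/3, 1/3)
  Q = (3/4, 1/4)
D_KL(P||Q) = 0.0075, D_KL(Q||P) = 0.0071

KL divergence is not symmetric: D_KL(P||Q) ≠ D_KL(Q||P) in general.

D_KL(P||Q) = 0.0075 dits
D_KL(Q||P) = 0.0071 dits

No, they are not equal!

This asymmetry is why KL divergence is not a true distance metric.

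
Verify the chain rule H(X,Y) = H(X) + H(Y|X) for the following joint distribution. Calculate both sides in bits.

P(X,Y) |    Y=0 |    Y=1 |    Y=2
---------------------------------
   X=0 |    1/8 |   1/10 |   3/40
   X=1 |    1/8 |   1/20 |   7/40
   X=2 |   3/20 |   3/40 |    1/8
H(X,Y) = 3.0844, H(X) = 1.5813, H(Y|X) = 1.5031 (all in bits)

Chain rule: H(X,Y) = H(X) + H(Y|X)

Left side — joint entropy directly:
H(X,Y) = -Σ p(x,y) log p(x,y) = 3.0844 bits

Right side — compute H(Y|X) from the conditional distributions:
P(X) = (3/10, 7/20, 7/20), so H(X) = 1.5813 bits
H(Y|X) = Σ_x P(X=x) · H(Y|X=x):
  P(Y|X=0) = (5/12, 1/3, 1/4), H(Y|X=0) = 1.5546, weight P(X=0) = 3/10
  P(Y|X=1) = (5/14, 1/7, 1/2), H(Y|X=1) = 1.4316, weight P(X=1) = 7/20
  P(Y|X=2) = (3/7, 3/14, 5/14), H(Y|X=2) = 1.5306, weight P(X=2) = 7/20
H(Y|X) = 1.5031 bits

H(X) + H(Y|X) = 1.5813 + 1.5031 = 3.0844 bits

Both sides equal 3.0844 bits. ✓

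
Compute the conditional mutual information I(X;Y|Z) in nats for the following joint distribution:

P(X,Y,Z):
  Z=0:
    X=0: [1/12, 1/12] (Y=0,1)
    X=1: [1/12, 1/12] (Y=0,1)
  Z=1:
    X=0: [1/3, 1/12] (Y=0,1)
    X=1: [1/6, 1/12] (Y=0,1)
0.0073 nats

Conditional mutual information: I(X;Y|Z) = H(X|Z) + H(Y|Z) - H(X,Y|Z)

H(Z) = 0.6365
H(X,Z) = 1.3086 → H(X|Z) = 0.6721
H(Y,Z) = 1.2425 → H(Y|Z) = 0.6059
H(X,Y,Z) = 1.9073 → H(X,Y|Z) = 1.2708

I(X;Y|Z) = 0.6721 + 0.6059 - 1.2708 = 0.0073 nats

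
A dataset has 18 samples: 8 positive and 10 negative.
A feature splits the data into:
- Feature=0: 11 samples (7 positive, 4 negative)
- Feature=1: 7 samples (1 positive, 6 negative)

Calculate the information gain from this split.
0.1831 bits

Information Gain = H(Y) - H(Y|Feature)

Before split:
P(positive) = 8/18 = 0.4444
H(Y) = 0.9911 bits

After split:
Feature=0: H = 0.9457 bits (weight = 11/18)
Feature=1: H = 0.5917 bits (weight = 7/18)
H(Y|Feature) = (11/18)×0.9457 + (7/18)×0.5917 = 0.8080 bits

Information Gain = 0.9911 - 0.8080 = 0.1831 bits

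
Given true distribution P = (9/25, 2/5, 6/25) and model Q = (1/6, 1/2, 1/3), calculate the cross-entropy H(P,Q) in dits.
0.5151 dits

Cross-entropy: H(P,Q) = -Σ p(x) log q(x)

Alternatively: H(P,Q) = H(P) + D_KL(P||Q)
H(P) = 0.4677 dits
D_KL(P||Q) = 0.0474 dits

H(P,Q) = 0.4677 + 0.0474 = 0.5151 dits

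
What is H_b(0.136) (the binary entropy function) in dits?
0.1727 dits

The binary entropy function is:
H(p) = -p log(p) - (1-p) log(1-p)

H(0.136) = -0.136 × log_10(0.136) - 0.864 × log_10(0.864)
H(0.136) = 0.1727 dits

Note: Binary entropy is maximized at p=0.5 (H=1 bit) and minimized at p=0 or p=1 (H=0).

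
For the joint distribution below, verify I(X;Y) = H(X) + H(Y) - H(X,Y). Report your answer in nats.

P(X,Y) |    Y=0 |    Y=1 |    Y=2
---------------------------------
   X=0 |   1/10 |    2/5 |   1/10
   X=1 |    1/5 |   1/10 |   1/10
I(X;Y) = 0.0932 nats

Mutual information has multiple equivalent forms:
- I(X;Y) = H(X) - H(X|Y)
- I(X;Y) = H(Y) - H(Y|X)
- I(X;Y) = H(X) + H(Y) - H(X,Y)

Computing all quantities:
H(X) = 0.6730, H(Y) = 1.0297, H(X,Y) = 1.6094
H(X|Y) = 0.5798, H(Y|X) = 0.9364

Verification:
H(X) - H(X|Y) = 0.6730 - 0.5798 = 0.0932
H(Y) - H(Y|X) = 1.0297 - 0.9364 = 0.0932
H(X) + H(Y) - H(X,Y) = 0.6730 + 1.0297 - 1.6094 = 0.0932

All forms give I(X;Y) = 0.0932 nats. ✓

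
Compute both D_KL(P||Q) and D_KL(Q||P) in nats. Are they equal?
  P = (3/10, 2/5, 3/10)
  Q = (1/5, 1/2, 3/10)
D_KL(P||Q) = 0.0324, D_KL(Q||P) = 0.0305

KL divergence is not symmetric: D_KL(P||Q) ≠ D_KL(Q||P) in general.

D_KL(P||Q) = 0.0324 nats
D_KL(Q||P) = 0.0305 nats

No, they are not equal!

This asymmetry is why KL divergence is not a true distance metric.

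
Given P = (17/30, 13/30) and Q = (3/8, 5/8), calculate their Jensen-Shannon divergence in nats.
0.0185 nats

Jensen-Shannon divergence is:
JSD(P||Q) = 0.5 × D_KL(P||M) + 0.5 × D_KL(Q||M)
where M = 0.5 × (P + Q) is the mixture distribution.

M = 0.5 × (17/30, 13/30) + 0.5 × (3/8, 5/8) = (0.470833, 0.529167)

D_KL(P||M) = 0.0184 nats
D_KL(Q||M) = 0.0187 nats

JSD(P||Q) = 0.5 × 0.0184 + 0.5 × 0.0187 = 0.0185 nats

Unlike KL divergence, JSD is symmetric and bounded: 0 ≤ JSD ≤ log(2).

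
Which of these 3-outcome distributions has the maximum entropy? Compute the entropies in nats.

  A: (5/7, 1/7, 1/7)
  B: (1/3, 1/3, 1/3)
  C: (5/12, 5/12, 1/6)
B

For a discrete distribution over n outcomes, entropy is maximized by the uniform distribution.

Computing entropies:
H(A) = 0.7963 nats
H(B) = 1.0986 nats
H(C) = 1.0282 nats

The uniform distribution (where all probabilities equal 1/3) achieves the maximum entropy of log_e(3) = 1.0986 nats.

Distribution B has the highest entropy.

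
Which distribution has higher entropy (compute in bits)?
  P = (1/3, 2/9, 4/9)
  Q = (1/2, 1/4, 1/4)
P

Computing entropies in bits:
H(P) = 1.5305
H(Q) = 1.5000

Distribution P has higher entropy.

Intuition: The distribution closer to uniform (more spread out) has higher entropy.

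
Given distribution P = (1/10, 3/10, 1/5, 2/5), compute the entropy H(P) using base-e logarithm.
1.2799 nats

Shannon entropy is H(X) = -Σ p(x) log p(x).

For P = (1/10, 3/10, 1/5, 2/5):
H = -1/10 × log_e(1/10) -3/10 × log_e(3/10) -1/5 × log_e(1/5) -2/5 × log_e(2/5)
H = 1.2799 nats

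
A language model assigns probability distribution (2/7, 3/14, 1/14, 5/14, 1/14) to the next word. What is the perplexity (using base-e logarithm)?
4.1902

Perplexity is e^H (or exp(H) for natural log).

First, H = -Σ p log p = 1.4328 nats
Perplexity = e^1.4328 = 4.1902

Interpretation: The model's uncertainty is equivalent to choosing uniformly among 4.2 options.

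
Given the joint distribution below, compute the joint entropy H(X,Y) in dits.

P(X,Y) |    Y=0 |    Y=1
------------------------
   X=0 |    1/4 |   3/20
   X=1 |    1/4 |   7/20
0.5842 dits

Joint entropy is H(X,Y) = -Σ_{x,y} p(x,y) log p(x,y).

Summing over all non-zero entries:
H(X,Y) = -[1/4·log_10(1/4) + 3/20·log_10(3/20) + 1/4·log_10(1/4) + 7/20·log_10(7/20)]
H(X,Y) = 0.5842 dits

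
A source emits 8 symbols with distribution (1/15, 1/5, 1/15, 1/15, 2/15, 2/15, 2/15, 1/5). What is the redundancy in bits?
0.1271 bits

Redundancy measures how far a source is from maximum entropy:
R = H_max - H(X)

Maximum entropy for 8 symbols: H_max = log_2(8) = 3.0000 bits
Actual entropy: H(X) = 2.8729 bits
Redundancy: R = 3.0000 - 2.8729 = 0.1271 bits

This redundancy represents potential for compression: the source could be compressed by 0.1271 bits per symbol.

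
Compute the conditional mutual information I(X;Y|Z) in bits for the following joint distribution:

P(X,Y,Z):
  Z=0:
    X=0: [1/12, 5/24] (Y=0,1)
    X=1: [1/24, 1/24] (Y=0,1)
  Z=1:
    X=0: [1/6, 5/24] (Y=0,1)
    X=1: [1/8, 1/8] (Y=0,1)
0.0106 bits

Conditional mutual information: I(X;Y|Z) = H(X|Z) + H(Y|Z) - H(X,Y|Z)

H(Z) = 0.9544
H(X,Z) = 1.8479 → H(X|Z) = 0.8934
H(Y,Z) = 1.9218 → H(Y|Z) = 0.9674
H(X,Y,Z) = 2.8046 → H(X,Y|Z) = 1.8502

I(X;Y|Z) = 0.8934 + 0.9674 - 1.8502 = 0.0106 bits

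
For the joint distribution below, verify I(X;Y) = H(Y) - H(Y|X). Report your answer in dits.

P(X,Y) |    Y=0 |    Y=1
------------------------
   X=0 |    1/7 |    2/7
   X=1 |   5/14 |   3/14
I(X;Y) = 0.0184 dits

Mutual information has multiple equivalent forms:
- I(X;Y) = H(X) - H(X|Y)
- I(X;Y) = H(Y) - H(Y|X)
- I(X;Y) = H(X) + H(Y) - H(X,Y)

Computing all quantities:
H(X) = 0.2966, H(Y) = 0.3010, H(X,Y) = 0.5792
H(X|Y) = 0.2782, H(Y|X) = 0.2827

Verification:
H(X) - H(X|Y) = 0.2966 - 0.2782 = 0.0184
H(Y) - H(Y|X) = 0.3010 - 0.2827 = 0.0184
H(X) + H(Y) - H(X,Y) = 0.2966 + 0.3010 - 0.5792 = 0.0184

All forms give I(X;Y) = 0.0184 dits. ✓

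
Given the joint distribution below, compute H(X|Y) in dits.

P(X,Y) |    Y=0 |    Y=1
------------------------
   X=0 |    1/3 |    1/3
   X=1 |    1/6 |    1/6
0.2764 dits

Using the chain rule: H(X|Y) = H(X,Y) - H(Y)

First, compute H(X,Y) = 0.5775 dits

Marginal P(Y) = (1/2, 1/2)
H(Y) = 0.3010 dits

H(X|Y) = H(X,Y) - H(Y) = 0.5775 - 0.3010 = 0.2764 dits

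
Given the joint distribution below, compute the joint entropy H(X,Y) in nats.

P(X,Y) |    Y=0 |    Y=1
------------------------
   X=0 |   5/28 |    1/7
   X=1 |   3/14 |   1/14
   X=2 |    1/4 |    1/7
1.7288 nats

Joint entropy is H(X,Y) = -Σ_{x,y} p(x,y) log p(x,y).

Summing over all non-zero entries:
H(X,Y) = -[5/28·log_e(5/28) + 1/7·log_e(1/7) + 3/14·log_e(3/14) + 1/14·log_e(1/14) + 1/4·log_e(1/4) + 1/7·log_e(1/7)]
H(X,Y) = 1.7288 nats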